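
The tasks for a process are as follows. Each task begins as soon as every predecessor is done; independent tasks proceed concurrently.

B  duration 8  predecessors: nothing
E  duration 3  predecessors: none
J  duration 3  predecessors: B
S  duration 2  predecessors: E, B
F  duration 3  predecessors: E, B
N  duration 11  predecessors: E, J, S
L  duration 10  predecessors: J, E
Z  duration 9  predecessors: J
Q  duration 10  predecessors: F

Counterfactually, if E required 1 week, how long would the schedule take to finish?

22

The binding path is B→J→N = 8+3+11 = 22; finish at 22 weeks.
The longest path through E is only 16 weeks, so E has float 6.
That remains the longest chain; total 22 weeks.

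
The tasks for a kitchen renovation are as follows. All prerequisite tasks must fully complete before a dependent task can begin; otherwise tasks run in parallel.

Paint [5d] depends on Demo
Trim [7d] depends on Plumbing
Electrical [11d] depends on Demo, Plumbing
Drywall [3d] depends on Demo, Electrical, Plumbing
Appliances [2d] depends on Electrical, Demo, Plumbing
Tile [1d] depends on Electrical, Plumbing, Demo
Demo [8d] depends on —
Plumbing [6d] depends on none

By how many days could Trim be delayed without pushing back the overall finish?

Demo→Electrical→Drywall = 8+11+3 = 22 sets the makespan at 22 days.
Trim finishes as early as 13 and must finish by 22.
Float = 22 − 13 = 9.

9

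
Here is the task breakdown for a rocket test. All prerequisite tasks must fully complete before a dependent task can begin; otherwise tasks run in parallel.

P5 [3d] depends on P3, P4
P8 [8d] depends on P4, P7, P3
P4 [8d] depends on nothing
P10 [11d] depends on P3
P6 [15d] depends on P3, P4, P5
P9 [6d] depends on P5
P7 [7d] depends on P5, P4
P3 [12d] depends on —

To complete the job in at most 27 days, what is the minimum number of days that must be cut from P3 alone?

3

Current finish: 30 days; target: 27.
P3 is on every critical path, so each day cut from P3 cuts the finish by one (this holds down to a finish of 26).
Need 30 − 27 = 3 days off P3 → P3 becomes 9 days, finish becomes 27.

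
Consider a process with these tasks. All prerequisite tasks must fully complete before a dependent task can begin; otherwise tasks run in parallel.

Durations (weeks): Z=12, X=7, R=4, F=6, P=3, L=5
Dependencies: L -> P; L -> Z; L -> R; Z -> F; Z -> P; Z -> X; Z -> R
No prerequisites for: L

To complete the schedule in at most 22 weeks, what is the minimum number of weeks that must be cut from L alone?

2

Current finish: 24 weeks; target: 22.
L is on every critical path, so each week cut from L cuts the finish by one (this holds down to a finish of 20).
Need 24 − 22 = 2 weeks off L → L becomes 3 weeks, finish becomes 22.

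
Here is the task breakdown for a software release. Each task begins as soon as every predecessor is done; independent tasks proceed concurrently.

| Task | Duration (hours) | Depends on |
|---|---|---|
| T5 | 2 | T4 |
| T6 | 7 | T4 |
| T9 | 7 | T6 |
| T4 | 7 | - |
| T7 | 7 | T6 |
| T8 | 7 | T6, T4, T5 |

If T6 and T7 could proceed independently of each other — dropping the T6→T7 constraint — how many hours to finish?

21

Original critical path: T4→T6→T7 = 7+7+7 = 21 ⇒ 21 hours.
Without T6→T7, T7's earliest start moves from 14 to 0.
The longest chain is now T4→T6→T8 = 7+7+7 = 21, so the software release takes 21 hours.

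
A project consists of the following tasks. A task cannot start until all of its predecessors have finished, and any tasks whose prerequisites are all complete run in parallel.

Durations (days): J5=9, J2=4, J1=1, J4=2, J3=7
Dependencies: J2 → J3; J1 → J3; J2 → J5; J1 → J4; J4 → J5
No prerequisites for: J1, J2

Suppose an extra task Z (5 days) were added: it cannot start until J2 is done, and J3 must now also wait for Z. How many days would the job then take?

Originally the job takes 13 days.
With Z inserted, J3 now waits for max(J2, J1, Z).
New critical path: J2→Z→J3 = 4+5+7 = 16 ⇒ 16 days.

16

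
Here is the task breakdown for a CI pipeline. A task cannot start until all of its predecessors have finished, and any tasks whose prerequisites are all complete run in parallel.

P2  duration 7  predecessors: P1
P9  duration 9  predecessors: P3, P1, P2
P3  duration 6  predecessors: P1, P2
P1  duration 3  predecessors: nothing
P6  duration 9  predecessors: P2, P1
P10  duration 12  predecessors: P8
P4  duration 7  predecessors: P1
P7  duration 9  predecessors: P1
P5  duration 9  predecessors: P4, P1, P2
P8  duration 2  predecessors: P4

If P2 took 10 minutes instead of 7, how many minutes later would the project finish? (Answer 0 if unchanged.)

The binding path is P1→P2→P3→P9 = 3+7+6+9 = 25; finish at 25 minutes.
P2 is on the critical path; changing it to 10 makes that path 28 minutes.
That remains the longest chain; total 28 minutes.
Change in finish: 28 − 25 = +3 minutes.

3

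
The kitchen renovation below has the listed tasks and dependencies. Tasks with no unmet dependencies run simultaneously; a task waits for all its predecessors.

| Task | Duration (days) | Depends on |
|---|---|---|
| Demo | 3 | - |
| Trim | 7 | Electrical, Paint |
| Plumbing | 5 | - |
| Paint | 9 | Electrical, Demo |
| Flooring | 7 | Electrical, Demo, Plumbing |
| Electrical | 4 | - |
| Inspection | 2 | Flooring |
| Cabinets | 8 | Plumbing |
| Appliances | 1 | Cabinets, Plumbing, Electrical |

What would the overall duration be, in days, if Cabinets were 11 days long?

Baseline: Electrical→Paint→Trim = 4+9+7 = 20 → 20 days.
Cabinets has 6 days of float (longest path through it is 14).
No other chain overtakes it, so the finish is 20 days.

20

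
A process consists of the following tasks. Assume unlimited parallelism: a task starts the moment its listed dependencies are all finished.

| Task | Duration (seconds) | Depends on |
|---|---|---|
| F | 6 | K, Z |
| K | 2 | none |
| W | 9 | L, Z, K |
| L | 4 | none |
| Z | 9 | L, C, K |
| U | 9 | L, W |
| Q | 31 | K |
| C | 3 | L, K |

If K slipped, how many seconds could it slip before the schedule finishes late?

The longest chain is L→C→Z→W→U = 4+3+9+9+9 = 34; overall finish 34 seconds.
The longest chain containing K totals 33 seconds.
Slack of K = 1 − 0 = 1 second.

1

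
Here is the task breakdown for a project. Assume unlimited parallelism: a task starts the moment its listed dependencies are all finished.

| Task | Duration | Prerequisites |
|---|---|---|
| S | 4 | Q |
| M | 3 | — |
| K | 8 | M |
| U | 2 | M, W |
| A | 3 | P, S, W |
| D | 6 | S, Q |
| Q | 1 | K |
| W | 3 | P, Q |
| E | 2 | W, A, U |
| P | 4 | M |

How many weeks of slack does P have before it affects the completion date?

The longest chain is M→K→Q→S→D = 3+8+1+4+6 = 22; overall finish 22 weeks.
P finishes as early as 7 and must finish by 14.
Slack of P = 10 − 3 = 7 weeks.

7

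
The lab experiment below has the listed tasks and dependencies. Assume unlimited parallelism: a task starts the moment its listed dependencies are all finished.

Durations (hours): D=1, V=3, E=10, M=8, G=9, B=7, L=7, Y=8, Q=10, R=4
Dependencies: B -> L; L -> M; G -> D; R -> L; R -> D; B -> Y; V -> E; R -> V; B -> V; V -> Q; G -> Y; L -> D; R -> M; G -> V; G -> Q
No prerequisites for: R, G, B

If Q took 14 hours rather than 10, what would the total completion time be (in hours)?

As given, the longest chain is G→V→Q = 9+3+10 = 22, so the finish is 22 hours.
Since Q is critical, the +4 change carries straight to that chain (now 26 hours).
That remains the longest chain; total 26 hours.

26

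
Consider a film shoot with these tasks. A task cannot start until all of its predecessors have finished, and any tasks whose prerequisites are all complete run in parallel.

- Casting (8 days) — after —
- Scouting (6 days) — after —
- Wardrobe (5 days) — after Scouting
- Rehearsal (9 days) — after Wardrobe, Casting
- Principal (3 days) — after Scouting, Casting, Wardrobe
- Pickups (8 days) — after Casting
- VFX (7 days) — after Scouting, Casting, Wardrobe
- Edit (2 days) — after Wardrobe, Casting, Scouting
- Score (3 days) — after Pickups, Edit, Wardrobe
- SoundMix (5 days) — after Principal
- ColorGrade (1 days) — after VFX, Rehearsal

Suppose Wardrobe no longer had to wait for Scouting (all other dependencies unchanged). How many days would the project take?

19

Before: longest chain Scouting→Wardrobe→Rehearsal→ColorGrade = 6+5+9+1 = 21, finish 21.
Without Scouting→Wardrobe, Wardrobe's earliest start moves from 6 to 0.
New critical path: Casting→Pickups→Score = 8+8+3 = 19 ⇒ 19 days.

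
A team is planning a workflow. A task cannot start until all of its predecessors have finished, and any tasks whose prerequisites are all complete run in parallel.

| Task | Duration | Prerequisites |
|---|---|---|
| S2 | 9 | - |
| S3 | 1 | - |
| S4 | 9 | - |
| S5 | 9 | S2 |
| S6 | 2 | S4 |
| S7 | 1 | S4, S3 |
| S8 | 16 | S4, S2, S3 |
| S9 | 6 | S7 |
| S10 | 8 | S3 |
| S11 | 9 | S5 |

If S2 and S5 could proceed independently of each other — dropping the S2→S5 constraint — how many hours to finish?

Original critical path: S2→S5→S11 = 9+9+9 = 27 ⇒ 27 hours.
Without S2→S5, S5's earliest start moves from 9 to 0.
After: S2→S8 = 9+16 = 25 → 25 hours.

25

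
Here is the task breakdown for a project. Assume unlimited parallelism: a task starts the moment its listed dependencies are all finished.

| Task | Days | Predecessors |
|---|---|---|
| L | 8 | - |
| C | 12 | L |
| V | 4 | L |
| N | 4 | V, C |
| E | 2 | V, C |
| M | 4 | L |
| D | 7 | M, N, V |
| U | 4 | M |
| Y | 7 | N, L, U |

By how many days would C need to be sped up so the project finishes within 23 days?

Current finish: 31 days; target: 23.
C is on every critical path, so each day cut from C cuts the finish by one (this holds down to a finish of 23).
Need 31 − 23 = 8 days off C → C becomes 4 days, finish becomes 23.

8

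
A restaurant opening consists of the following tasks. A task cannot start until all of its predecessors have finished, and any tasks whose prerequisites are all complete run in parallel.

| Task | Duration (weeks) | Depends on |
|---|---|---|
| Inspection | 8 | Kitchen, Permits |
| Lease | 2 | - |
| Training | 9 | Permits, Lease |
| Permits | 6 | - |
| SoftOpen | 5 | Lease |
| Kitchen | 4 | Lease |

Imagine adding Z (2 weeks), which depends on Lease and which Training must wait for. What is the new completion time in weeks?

Originally the plan takes 15 weeks.
With Z inserted, Training now waits for max(Permits, Lease, Z).
New critical path: Permits→Training = 6+9 = 15 ⇒ 15 weeks.

15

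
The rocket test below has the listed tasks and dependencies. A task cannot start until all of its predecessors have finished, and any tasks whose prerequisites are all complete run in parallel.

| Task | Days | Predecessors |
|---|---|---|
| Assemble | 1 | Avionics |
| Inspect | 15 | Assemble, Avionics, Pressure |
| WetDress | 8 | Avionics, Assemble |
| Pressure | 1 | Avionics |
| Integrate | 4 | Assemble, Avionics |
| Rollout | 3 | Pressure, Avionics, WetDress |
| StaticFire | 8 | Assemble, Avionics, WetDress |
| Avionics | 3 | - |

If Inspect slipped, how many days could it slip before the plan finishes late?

Critical path: Avionics→Assemble→WetDress→StaticFire = 3+1+8+8 = 20, so the finish is 20 days.
Inspect finishes as early as 19 and must finish by 20.
So Inspect can slip 20 − 19 = 1 day.

1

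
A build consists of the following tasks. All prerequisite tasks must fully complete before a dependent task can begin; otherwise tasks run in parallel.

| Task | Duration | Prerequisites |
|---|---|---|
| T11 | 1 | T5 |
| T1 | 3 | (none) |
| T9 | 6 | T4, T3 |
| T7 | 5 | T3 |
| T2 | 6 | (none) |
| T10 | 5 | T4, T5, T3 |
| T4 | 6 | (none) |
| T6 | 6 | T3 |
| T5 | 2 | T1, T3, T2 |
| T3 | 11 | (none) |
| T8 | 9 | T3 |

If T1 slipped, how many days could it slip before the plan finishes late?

10

The longest chain is T3→T8 = 11+9 = 20; overall finish 20 days.
The longest chain containing T1 totals 10 days.
So T1 can slip 13 − 3 = 10 days.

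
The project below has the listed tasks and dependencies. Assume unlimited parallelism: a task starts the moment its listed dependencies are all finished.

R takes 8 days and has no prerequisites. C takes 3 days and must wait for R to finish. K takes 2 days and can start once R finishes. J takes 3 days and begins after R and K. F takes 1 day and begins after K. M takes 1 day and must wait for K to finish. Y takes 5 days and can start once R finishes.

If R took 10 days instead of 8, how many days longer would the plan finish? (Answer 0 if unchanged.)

The binding path is R→K→J = 8+2+3 = 13; finish at 13 days.
Since R is critical, the +2 change carries straight to that chain (now 15 days).
The critical path is still R→K→J; finish is now 15 days.
Change in finish: 15 − 13 = +2 days.

2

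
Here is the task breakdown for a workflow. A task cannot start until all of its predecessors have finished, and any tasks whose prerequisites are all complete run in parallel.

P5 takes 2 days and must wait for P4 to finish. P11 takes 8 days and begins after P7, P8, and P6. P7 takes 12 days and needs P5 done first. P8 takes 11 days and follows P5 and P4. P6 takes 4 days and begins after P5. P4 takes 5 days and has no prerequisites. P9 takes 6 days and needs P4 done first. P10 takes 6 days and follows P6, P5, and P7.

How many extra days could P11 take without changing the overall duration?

0

The longest chain is P4→P5→P7→P11 = 5+2+12+8 = 27; overall finish 27 days.
P11 finishes as early as 27 and must finish by 27.
Slack of P11 = 19 − 19 = 0 days.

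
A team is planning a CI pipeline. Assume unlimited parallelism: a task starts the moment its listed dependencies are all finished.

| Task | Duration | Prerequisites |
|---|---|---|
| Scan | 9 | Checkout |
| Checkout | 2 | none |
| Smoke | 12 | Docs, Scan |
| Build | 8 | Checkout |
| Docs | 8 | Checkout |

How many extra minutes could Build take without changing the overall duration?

The longest chain is Checkout→Scan→Smoke = 2+9+12 = 23; overall finish 23 minutes.
Longest path through Build: 10 minutes (earliest finish 10, latest finish 23).
Float = 23 − 10 = 13.

13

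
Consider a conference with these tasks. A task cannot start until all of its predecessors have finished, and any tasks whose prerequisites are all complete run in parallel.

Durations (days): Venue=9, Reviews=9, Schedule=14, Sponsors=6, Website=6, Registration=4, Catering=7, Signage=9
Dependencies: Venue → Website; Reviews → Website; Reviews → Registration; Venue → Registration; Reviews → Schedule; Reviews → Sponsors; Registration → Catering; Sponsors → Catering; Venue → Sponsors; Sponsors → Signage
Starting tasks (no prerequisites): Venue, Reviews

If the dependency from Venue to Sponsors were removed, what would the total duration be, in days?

Original critical path: Venue→Sponsors→Signage = 9+6+9 = 24 ⇒ 24 days.
Dropping Venue→Sponsors doesn't change Sponsors's earliest start (9); another predecessor still binds.
New critical path: Reviews→Sponsors→Signage = 9+6+9 = 24 ⇒ 24 days.

24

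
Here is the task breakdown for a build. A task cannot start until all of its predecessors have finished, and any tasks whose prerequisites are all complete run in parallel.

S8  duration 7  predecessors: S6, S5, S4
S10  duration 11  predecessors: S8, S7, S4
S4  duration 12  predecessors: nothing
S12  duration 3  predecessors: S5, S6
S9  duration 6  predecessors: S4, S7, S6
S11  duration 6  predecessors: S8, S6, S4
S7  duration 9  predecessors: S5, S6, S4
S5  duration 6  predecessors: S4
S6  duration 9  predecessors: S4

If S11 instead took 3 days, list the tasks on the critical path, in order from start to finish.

S4, S6, S7, S10

Actual critical path: S4→S6→S7→S10 = 12+9+9+11 = 41 ⇒ 41 days.
S11 is off the critical path — its longest chain is 34 days, giving 7 of slack.
No other chain overtakes it, so the finish is 41 days.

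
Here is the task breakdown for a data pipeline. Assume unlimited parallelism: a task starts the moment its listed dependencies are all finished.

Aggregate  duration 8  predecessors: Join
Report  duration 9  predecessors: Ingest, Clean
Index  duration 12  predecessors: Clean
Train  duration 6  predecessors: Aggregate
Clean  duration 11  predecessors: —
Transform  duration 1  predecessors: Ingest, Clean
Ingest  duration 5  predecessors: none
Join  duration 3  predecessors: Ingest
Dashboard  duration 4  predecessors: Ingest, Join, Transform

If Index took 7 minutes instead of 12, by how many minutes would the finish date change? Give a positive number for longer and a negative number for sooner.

The binding path is Clean→Index = 11+12 = 23; finish at 23 minutes.
Since Index is critical, the -5 change carries straight to that chain (now 18 minutes).
Now Ingest→Join→Aggregate→Train = 5+3+8+6 = 22 is longest, so the finish becomes 22 minutes.
Change in finish: 22 − 23 = -1 minutes.

-1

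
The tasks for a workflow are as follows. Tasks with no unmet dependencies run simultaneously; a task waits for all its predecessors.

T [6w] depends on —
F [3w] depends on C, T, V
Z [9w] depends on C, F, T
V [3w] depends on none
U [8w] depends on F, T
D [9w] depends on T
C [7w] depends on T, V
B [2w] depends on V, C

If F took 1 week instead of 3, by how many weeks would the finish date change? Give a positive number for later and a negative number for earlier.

-2

Actual critical path: T→C→F→Z = 6+7+3+9 = 25 ⇒ 25 weeks.
F is on the critical path; changing it to 1 makes that path 23 weeks.
The critical path is still T→C→F→Z; finish is now 23 weeks.
Change in finish: 23 − 25 = -2 weeks.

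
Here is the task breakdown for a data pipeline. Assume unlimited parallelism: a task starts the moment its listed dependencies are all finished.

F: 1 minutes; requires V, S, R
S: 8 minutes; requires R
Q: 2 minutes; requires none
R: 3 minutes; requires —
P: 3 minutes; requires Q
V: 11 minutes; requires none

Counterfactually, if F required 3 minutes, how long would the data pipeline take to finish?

Actual critical path: R→S→F = 3+8+1 = 12 ⇒ 12 minutes.
F lies on that path, so at 3 minutes the path becomes 14 minutes.
That remains the longest chain; total 14 minutes.

14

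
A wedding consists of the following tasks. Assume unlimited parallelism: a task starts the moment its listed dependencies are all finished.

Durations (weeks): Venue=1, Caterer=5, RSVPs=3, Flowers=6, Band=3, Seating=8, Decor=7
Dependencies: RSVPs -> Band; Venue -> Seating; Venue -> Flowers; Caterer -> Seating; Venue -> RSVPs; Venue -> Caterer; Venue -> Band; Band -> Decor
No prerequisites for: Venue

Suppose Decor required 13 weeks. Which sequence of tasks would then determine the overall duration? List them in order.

Baseline: Venue→RSVPs→Band→Decor = 1+3+3+7 = 14 → 14 weeks.
Decor is on the critical path; changing it to 13 makes that path 20 weeks.
No other chain overtakes it, so the finish is 20 weeks.

Venue, RSVPs, Band, Decor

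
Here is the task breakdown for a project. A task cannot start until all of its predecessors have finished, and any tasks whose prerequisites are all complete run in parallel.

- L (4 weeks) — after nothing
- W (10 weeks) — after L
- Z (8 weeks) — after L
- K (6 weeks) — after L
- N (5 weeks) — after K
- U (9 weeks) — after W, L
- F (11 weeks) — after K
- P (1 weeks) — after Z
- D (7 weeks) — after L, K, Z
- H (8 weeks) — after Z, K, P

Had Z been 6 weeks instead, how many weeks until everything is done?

As given, the longest chain is L→W→U = 4+10+9 = 23, so the finish is 23 weeks.
The longest path through Z is only 21 weeks, so Z has float 2.
No other chain overtakes it, so the finish is 23 weeks.

23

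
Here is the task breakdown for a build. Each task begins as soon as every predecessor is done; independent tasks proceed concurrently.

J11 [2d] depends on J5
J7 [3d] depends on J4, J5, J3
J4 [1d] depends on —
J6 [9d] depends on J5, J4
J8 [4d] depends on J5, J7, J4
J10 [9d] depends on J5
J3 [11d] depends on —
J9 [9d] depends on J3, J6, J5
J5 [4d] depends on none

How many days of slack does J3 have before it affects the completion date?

J5→J6→J9 = 4+9+9 = 22 sets the makespan at 22 days.
J3 finishes as early as 11 and must finish by 13.
So J3 can slip 13 − 11 = 2 days.

2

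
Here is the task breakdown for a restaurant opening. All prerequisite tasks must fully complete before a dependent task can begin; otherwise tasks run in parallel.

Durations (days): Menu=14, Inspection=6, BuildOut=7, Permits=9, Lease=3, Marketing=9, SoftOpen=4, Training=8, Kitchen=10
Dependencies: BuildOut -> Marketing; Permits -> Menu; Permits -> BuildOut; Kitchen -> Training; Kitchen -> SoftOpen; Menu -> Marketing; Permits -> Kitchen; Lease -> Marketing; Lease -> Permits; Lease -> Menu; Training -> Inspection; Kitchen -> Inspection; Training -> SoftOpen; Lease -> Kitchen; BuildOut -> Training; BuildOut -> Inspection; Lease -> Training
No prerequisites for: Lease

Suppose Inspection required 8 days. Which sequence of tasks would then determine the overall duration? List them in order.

Lease, Permits, Kitchen, Training, Inspection

Baseline: Lease→Permits→Kitchen→Training→Inspection = 3+9+10+8+6 = 36 → 36 days.
Inspection lies on that path, so at 8 days the path becomes 38 days.
The critical path is still Lease→Permits→Kitchen→Training→Inspection; finish is now 38 days.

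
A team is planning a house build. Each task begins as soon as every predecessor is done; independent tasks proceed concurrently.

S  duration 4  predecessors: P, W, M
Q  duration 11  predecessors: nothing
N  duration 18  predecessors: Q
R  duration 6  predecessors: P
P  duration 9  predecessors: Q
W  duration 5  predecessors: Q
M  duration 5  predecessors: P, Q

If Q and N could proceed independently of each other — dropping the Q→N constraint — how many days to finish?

Before: longest chain Q→P→M→S = 11+9+5+4 = 29, finish 29.
Without Q→N, N's earliest start moves from 11 to 0.
The longest chain is now Q→P→M→S = 11+9+5+4 = 29, so the plan takes 29 days.

29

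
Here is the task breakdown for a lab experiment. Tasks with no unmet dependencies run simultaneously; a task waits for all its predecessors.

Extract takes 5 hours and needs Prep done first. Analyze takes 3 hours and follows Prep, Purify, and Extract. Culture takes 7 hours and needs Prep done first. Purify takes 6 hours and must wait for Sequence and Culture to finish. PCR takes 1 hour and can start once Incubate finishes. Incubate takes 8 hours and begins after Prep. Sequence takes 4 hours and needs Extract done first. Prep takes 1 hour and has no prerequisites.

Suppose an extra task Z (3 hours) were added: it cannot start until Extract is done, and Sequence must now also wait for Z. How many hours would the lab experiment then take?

Originally the lab experiment takes 19 hours.
With Z inserted, Sequence now waits for max(Extract, Z).
New critical path: Prep→Extract→Z→Sequence→Purify→Analyze = 1+5+3+4+6+3 = 22 ⇒ 22 hours.

22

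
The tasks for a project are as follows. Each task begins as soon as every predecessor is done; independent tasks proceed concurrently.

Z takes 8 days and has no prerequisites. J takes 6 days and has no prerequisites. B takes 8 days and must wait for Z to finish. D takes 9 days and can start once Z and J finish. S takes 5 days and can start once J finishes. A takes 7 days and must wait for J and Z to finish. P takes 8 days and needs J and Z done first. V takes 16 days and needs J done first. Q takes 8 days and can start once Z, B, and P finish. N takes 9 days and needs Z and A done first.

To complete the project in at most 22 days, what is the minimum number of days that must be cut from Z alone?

Current finish: 24 days; target: 22.
Z is on every critical path, so each day cut from Z cuts the finish by one (this holds down to a finish of 22).
Need 24 − 22 = 2 days off Z → Z becomes 6 days, finish becomes 22.

2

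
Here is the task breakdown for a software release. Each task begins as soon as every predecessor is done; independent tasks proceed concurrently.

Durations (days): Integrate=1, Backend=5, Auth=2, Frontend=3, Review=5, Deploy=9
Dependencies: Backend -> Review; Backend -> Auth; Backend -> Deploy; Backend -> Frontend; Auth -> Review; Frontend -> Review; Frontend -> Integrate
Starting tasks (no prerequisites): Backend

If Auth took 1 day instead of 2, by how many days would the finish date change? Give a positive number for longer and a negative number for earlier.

0

The binding path is Backend→Deploy = 5+9 = 14; finish at 14 days.
Auth is off the critical path — its longest chain is 12 days, giving 2 of slack.
The critical path is still Backend→Deploy; finish is now 14 days.
Change in finish: 14 − 14 = +0 days.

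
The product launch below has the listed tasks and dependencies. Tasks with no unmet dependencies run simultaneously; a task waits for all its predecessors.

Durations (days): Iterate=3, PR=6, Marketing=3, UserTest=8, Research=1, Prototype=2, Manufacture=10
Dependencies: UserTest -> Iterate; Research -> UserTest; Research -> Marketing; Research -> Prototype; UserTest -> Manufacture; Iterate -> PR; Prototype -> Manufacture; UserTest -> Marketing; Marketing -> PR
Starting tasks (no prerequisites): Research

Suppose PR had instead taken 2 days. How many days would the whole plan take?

Critical path before the change: Research→UserTest→Manufacture = 1+8+10 = 19 giving 19 days.
The longest path through PR is only 18 days, so PR has float 1.
The critical path is still Research→UserTest→Manufacture; finish is now 19 days.

19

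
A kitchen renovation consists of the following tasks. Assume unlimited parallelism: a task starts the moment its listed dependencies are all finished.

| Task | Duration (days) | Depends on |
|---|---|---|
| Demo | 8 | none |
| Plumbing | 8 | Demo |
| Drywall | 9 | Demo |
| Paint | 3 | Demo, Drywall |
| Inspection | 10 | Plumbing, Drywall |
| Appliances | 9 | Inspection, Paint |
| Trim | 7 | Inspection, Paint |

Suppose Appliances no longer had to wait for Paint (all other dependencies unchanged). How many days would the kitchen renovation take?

36

With the dependency in place, Demo→Drywall→Inspection→Appliances = 8+9+10+9 = 36 sets the finish at 36 days.
Dropping Paint→Appliances doesn't change Appliances's earliest start (27); another predecessor still binds.
New critical path: Demo→Drywall→Inspection→Appliances = 8+9+10+9 = 36 ⇒ 36 days.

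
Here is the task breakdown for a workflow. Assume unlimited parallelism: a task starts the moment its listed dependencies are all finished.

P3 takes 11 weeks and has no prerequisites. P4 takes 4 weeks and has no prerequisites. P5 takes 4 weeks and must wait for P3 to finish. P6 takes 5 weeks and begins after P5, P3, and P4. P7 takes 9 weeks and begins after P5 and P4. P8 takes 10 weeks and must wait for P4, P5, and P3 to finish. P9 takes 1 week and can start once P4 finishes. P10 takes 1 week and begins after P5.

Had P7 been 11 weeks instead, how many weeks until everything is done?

Actual critical path: P3→P5→P8 = 11+4+10 = 25 ⇒ 25 weeks.
The longest path through P7 is only 24 weeks, so P7 has float 1.
The binding chain switches to P3→P5→P7 = 11+4+11 = 26; finish 26 weeks.

26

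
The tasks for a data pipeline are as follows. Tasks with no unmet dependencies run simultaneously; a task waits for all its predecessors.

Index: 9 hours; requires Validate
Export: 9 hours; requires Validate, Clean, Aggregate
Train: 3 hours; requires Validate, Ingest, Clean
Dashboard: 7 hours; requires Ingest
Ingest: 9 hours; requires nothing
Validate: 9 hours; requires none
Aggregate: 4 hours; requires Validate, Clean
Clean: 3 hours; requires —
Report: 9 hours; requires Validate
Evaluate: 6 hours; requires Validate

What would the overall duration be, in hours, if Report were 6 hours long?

22

Critical path before the change: Validate→Aggregate→Export = 9+4+9 = 22 giving 22 hours.
Report has 4 hours of float (longest path through it is 18).
That remains the longest chain; total 22 hours.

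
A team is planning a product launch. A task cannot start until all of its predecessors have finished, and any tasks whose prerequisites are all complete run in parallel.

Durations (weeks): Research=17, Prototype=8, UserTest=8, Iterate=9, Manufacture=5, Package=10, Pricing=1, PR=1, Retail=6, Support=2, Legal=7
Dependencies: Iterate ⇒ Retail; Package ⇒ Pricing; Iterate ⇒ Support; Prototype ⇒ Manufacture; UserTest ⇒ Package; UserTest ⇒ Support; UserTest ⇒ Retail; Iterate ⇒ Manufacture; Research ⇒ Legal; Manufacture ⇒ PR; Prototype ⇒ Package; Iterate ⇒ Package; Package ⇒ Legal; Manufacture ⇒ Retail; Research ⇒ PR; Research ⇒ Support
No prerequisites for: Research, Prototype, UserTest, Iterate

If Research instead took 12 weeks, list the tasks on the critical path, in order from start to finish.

Iterate, Package, Legal

Critical path before the change: Iterate→Package→Legal = 9+10+7 = 26 giving 26 weeks.
Research has 2 weeks of float (longest path through it is 24).
That remains the longest chain; total 26 weeks.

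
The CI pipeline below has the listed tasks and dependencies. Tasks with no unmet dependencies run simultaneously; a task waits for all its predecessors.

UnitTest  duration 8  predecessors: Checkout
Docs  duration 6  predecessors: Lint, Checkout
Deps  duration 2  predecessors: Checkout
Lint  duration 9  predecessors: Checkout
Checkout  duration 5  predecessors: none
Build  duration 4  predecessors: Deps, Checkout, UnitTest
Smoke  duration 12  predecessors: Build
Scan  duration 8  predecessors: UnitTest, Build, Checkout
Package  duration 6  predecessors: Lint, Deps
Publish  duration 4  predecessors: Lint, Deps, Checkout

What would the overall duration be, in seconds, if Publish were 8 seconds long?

29

Baseline: Checkout→UnitTest→Build→Smoke = 5+8+4+12 = 29 → 29 seconds.
The longest path through Publish is only 18 seconds, so Publish has float 11.
No other chain overtakes it, so the finish is 29 seconds.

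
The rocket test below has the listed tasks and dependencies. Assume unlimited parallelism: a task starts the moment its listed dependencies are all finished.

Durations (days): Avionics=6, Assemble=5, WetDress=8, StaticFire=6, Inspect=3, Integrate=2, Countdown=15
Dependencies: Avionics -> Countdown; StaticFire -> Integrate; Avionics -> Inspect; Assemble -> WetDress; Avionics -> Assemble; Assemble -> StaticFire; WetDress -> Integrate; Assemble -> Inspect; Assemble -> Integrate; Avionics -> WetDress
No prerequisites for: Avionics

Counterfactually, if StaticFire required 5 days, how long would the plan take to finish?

21

As given, the longest chain is Avionics→Assemble→WetDress→Integrate = 6+5+8+2 = 21, so the finish is 21 days.
The longest path through StaticFire is only 19 days, so StaticFire has float 2.
No other chain overtakes it, so the finish is 21 days.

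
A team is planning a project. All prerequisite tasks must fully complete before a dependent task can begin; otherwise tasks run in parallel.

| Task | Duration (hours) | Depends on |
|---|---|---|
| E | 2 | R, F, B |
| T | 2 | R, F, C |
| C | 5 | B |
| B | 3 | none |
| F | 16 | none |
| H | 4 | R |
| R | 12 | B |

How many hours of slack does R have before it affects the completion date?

Critical path: B→R→H = 3+12+4 = 19, so the finish is 19 hours.
The longest chain containing R totals 19 hours.
Float = 19 − 19 = 0.

0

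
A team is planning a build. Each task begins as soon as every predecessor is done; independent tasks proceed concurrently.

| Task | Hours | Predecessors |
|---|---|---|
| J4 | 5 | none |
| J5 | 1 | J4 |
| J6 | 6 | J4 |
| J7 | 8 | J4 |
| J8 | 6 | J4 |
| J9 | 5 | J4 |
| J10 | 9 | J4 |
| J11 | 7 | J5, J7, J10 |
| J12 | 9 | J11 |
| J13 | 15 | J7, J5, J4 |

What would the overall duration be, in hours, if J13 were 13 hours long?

As given, the longest chain is J4→J10→J11→J12 = 5+9+7+9 = 30, so the finish is 30 hours.
J13 has 2 hours of float (longest path through it is 28).
The critical path is still J4→J10→J11→J12; finish is now 30 hours.

30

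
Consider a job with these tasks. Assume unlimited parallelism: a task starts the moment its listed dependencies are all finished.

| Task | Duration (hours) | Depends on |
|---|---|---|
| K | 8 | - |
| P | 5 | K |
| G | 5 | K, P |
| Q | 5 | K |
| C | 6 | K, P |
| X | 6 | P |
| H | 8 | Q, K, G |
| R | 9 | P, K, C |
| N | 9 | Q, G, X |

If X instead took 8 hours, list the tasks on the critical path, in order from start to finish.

Baseline: K→P→X→N = 8+5+6+9 = 28 → 28 hours.
X is on the critical path; changing it to 8 makes that path 30 hours.
That remains the longest chain; total 30 hours.

K, P, X, N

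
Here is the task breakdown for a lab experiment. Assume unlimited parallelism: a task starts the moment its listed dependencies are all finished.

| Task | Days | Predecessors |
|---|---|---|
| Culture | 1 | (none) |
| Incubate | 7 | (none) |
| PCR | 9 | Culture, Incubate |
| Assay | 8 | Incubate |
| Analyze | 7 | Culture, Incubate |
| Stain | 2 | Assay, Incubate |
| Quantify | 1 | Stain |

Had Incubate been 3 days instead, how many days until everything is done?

14

Critical path before the change: Incubate→Assay→Stain→Quantify = 7+8+2+1 = 18 giving 18 days.
Incubate lies on that path, so at 3 days the path becomes 14 days.
No other chain overtakes it, so the finish is 14 days.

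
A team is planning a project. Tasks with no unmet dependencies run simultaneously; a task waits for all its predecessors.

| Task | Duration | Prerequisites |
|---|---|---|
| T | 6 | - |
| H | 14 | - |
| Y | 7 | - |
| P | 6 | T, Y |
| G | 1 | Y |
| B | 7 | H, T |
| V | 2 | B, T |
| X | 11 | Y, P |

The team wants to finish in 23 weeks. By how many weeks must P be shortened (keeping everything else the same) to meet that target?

1

Current finish: 24 weeks; target: 23.
P is on every critical path, so each week cut from P cuts the finish by one (this holds down to a finish of 23).
Need 24 − 23 = 1 week off P → P becomes 5 weeks, finish becomes 23.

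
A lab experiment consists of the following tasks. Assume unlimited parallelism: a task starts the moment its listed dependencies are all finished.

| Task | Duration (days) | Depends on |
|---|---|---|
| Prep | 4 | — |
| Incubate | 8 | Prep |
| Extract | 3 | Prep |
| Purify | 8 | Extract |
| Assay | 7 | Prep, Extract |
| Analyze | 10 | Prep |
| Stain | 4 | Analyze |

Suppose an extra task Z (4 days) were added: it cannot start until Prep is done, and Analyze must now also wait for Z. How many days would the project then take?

Originally the project takes 18 days.
With Z inserted, Analyze now waits for max(Prep, Z).
New critical path: Prep→Z→Analyze→Stain = 4+4+10+4 = 22 ⇒ 22 days.

22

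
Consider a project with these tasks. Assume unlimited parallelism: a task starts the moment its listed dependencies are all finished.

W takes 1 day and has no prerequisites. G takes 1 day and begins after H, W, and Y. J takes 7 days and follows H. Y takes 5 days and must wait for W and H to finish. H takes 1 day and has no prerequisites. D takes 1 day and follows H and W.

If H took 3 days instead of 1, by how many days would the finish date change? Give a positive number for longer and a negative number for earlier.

2

Actual critical path: H→J = 1+7 = 8 ⇒ 8 days.
H lies on that path, so at 3 days the path becomes 10 days.
The critical path is still H→J; finish is now 10 days.
Change in finish: 10 − 8 = +2 days.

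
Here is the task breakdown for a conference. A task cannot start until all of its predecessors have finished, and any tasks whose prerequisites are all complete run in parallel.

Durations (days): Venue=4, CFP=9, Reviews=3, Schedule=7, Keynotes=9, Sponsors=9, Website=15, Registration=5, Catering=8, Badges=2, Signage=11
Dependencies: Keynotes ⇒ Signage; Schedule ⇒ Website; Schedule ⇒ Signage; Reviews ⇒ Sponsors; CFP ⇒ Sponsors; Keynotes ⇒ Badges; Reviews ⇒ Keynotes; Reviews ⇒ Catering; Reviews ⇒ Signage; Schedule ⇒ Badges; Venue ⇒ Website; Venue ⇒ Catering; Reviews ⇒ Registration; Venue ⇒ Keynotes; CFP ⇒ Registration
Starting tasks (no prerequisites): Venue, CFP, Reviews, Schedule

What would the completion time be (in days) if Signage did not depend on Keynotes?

With the dependency in place, Venue→Keynotes→Signage = 4+9+11 = 24 sets the finish at 24 days.
Without Keynotes→Signage, Signage's earliest start moves from 13 to 7.
The longest chain is now Schedule→Website = 7+15 = 22, so the conference takes 22 days.

22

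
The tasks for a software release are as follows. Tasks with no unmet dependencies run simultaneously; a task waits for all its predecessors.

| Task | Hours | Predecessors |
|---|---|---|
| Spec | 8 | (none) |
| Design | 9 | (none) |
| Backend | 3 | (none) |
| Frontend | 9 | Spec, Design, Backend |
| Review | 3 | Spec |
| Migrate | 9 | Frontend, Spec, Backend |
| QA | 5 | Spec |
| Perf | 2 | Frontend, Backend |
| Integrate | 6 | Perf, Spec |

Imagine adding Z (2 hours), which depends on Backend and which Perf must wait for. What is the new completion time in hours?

27

Originally the project takes 27 hours.
With Z inserted, Perf now waits for max(Frontend, Backend, Z).
New critical path: Design→Frontend→Migrate = 9+9+9 = 27 ⇒ 27 hours.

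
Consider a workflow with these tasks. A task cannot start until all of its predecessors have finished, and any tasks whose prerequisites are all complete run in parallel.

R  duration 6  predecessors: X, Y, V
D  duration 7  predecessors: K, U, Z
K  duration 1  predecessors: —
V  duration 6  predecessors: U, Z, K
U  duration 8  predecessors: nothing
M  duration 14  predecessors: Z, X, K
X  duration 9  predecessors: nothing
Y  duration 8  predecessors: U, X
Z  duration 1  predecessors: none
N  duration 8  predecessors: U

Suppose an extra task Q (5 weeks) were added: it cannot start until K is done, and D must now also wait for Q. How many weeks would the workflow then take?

Originally the workflow takes 23 weeks.
With Q inserted, D now waits for max(K, U, Z, Q).
New critical path: X→M = 9+14 = 23 ⇒ 23 weeks.

23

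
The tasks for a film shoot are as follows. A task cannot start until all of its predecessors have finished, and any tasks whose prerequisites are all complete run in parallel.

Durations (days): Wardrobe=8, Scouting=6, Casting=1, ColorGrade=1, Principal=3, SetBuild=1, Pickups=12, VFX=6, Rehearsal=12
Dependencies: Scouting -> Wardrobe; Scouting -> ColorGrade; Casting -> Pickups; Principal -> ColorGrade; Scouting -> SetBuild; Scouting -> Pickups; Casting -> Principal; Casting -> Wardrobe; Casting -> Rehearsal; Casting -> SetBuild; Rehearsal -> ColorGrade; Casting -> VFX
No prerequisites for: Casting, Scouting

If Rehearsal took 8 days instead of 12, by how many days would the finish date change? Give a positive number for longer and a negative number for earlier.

Baseline: Scouting→Pickups = 6+12 = 18 → 18 days.
Rehearsal is off the critical path — its longest chain is 14 days, giving 4 of slack.
No other chain overtakes it, so the finish is 18 days.
Change in finish: 18 − 18 = +0 days.

0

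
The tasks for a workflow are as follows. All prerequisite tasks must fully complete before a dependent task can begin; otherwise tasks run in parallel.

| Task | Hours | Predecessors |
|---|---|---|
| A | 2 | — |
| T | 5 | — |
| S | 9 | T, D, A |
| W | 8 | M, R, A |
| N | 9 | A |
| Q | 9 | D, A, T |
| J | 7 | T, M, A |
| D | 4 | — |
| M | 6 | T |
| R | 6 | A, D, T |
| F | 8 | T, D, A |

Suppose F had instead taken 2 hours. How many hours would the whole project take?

The binding path is T→R→W = 5+6+8 = 19; finish at 19 hours.
The longest path through F is only 13 hours, so F has float 6.
No other chain overtakes it, so the finish is 19 hours.

19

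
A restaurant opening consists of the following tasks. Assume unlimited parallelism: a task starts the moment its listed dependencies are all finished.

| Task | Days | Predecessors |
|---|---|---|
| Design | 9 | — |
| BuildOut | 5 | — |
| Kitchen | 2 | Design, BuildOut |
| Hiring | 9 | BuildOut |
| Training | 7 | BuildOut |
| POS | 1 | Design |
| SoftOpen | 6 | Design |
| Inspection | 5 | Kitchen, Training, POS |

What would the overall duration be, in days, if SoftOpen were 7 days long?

Critical path before the change: BuildOut→Training→Inspection = 5+7+5 = 17 giving 17 days.
SoftOpen has 2 days of float (longest path through it is 15).
The critical path is still BuildOut→Training→Inspection; finish is now 17 days.

17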